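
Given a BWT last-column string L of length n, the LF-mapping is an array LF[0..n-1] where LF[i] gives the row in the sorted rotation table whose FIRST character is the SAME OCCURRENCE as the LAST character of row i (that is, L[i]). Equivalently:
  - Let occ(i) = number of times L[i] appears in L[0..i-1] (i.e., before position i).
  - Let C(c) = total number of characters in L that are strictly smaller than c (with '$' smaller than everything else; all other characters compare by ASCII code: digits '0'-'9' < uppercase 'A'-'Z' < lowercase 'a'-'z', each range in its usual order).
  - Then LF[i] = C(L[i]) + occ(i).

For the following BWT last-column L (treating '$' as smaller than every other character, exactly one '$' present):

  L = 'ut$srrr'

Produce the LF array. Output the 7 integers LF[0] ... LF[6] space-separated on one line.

Char counts: '$':1, 'r':3, 's':1, 't':1, 'u':1
C (first-col start): C('$')=0, C('r')=1, C('s')=4, C('t')=5, C('u')=6
L[0]='u': occ=0, LF[0]=C('u')+0=6+0=6
L[1]='t': occ=0, LF[1]=C('t')+0=5+0=5
L[2]='$': occ=0, LF[2]=C('$')+0=0+0=0
L[3]='s': occ=0, LF[3]=C('s')+0=4+0=4
L[4]='r': occ=0, LF[4]=C('r')+0=1+0=1
L[5]='r': occ=1, LF[5]=C('r')+1=1+1=2
L[6]='r': occ=2, LF[6]=C('r')+2=1+2=3

Answer: 6 5 0 4 1 2 3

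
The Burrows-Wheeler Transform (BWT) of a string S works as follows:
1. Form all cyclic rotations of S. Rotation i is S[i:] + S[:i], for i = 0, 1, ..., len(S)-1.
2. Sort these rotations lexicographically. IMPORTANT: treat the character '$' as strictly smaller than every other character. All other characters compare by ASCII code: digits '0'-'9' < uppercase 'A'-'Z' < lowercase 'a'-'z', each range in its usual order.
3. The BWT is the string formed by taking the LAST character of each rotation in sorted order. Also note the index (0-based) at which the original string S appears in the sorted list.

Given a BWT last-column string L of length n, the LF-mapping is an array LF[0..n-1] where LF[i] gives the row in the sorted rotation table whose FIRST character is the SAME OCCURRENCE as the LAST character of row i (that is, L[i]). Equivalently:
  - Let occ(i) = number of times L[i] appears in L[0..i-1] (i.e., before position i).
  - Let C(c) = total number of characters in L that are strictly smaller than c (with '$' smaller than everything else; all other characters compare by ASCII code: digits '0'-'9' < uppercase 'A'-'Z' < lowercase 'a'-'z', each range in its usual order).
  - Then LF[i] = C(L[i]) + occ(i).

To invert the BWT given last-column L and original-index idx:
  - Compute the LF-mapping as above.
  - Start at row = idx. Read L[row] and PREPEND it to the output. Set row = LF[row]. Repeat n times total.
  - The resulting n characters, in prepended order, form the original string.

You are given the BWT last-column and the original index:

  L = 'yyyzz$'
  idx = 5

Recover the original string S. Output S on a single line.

Answer: zzyyy$

Derivation:
LF mapping: 1 2 3 4 5 0
Walk LF starting at row 5, prepending L[row]:
  step 1: row=5, L[5]='$', prepend. Next row=LF[5]=0
  step 2: row=0, L[0]='y', prepend. Next row=LF[0]=1
  step 3: row=1, L[1]='y', prepend. Next row=LF[1]=2
  step 4: row=2, L[2]='y', prepend. Next row=LF[2]=3
  step 5: row=3, L[3]='z', prepend. Next row=LF[3]=4
  step 6: row=4, L[4]='z', prepend. Next row=LF[4]=5
Reversed output: zzyyy$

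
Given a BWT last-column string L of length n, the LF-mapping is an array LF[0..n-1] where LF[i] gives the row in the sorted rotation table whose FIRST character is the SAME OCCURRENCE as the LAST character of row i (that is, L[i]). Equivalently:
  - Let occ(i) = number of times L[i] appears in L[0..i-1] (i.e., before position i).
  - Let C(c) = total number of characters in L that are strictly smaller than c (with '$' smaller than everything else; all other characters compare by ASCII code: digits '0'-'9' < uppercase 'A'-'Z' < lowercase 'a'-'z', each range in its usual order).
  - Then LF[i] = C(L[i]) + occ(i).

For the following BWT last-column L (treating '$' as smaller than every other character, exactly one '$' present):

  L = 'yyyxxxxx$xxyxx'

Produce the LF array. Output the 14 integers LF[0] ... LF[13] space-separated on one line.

Answer: 10 11 12 1 2 3 4 5 0 6 7 13 8 9

Derivation:
Char counts: '$':1, 'x':9, 'y':4
C (first-col start): C('$')=0, C('x')=1, C('y')=10
L[0]='y': occ=0, LF[0]=C('y')+0=10+0=10
L[1]='y': occ=1, LF[1]=C('y')+1=10+1=11
L[2]='y': occ=2, LF[2]=C('y')+2=10+2=12
L[3]='x': occ=0, LF[3]=C('x')+0=1+0=1
L[4]='x': occ=1, LF[4]=C('x')+1=1+1=2
L[5]='x': occ=2, LF[5]=C('x')+2=1+2=3
L[6]='x': occ=3, LF[6]=C('x')+3=1+3=4
L[7]='x': occ=4, LF[7]=C('x')+4=1+4=5
L[8]='$': occ=0, LF[8]=C('$')+0=0+0=0
L[9]='x': occ=5, LF[9]=C('x')+5=1+5=6
L[10]='x': occ=6, LF[10]=C('x')+6=1+6=7
L[11]='y': occ=3, LF[11]=C('y')+3=10+3=13
L[12]='x': occ=7, LF[12]=C('x')+7=1+7=8
L[13]='x': occ=8, LF[13]=C('x')+8=1+8=9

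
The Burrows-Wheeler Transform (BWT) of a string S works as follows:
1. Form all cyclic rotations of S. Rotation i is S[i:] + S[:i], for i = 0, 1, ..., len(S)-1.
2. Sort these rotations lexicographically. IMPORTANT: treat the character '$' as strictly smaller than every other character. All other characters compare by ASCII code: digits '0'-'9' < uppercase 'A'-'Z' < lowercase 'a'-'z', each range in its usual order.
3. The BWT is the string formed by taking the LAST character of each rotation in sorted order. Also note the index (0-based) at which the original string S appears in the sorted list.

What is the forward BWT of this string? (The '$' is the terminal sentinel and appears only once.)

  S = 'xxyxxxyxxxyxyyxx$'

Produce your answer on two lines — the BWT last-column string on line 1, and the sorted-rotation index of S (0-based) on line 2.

All 17 rotations (rotation i = S[i:]+S[:i]):
  rot[0] = xxyxxxyxxxyxyyxx$
  rot[1] = xyxxxyxxxyxyyxx$x
  rot[2] = yxxxyxxxyxyyxx$xx
  rot[3] = xxxyxxxyxyyxx$xxy
  rot[4] = xxyxxxyxyyxx$xxyx
  rot[5] = xyxxxyxyyxx$xxyxx
  rot[6] = yxxxyxyyxx$xxyxxx
  rot[7] = xxxyxyyxx$xxyxxxy
  rot[8] = xxyxyyxx$xxyxxxyx
  rot[9] = xyxyyxx$xxyxxxyxx
  rot[10] = yxyyxx$xxyxxxyxxx
  rot[11] = xyyxx$xxyxxxyxxxy
  rot[12] = yyxx$xxyxxxyxxxyx
  rot[13] = yxx$xxyxxxyxxxyxy
  rot[14] = xx$xxyxxxyxxxyxyy
  rot[15] = x$xxyxxxyxxxyxyyx
  rot[16] = $xxyxxxyxxxyxyyxx
Sorted (with $ < everything):
  sorted[0] = $xxyxxxyxxxyxyyxx  (last char: 'x')
  sorted[1] = x$xxyxxxyxxxyxyyx  (last char: 'x')
  sorted[2] = xx$xxyxxxyxxxyxyy  (last char: 'y')
  sorted[3] = xxxyxxxyxyyxx$xxy  (last char: 'y')
  sorted[4] = xxxyxyyxx$xxyxxxy  (last char: 'y')
  sorted[5] = xxyxxxyxxxyxyyxx$  (last char: '$')
  sorted[6] = xxyxxxyxyyxx$xxyx  (last char: 'x')
  sorted[7] = xxyxyyxx$xxyxxxyx  (last char: 'x')
  sorted[8] = xyxxxyxxxyxyyxx$x  (last char: 'x')
  sorted[9] = xyxxxyxyyxx$xxyxx  (last char: 'x')
  sorted[10] = xyxyyxx$xxyxxxyxx  (last char: 'x')
  sorted[11] = xyyxx$xxyxxxyxxxy  (last char: 'y')
  sorted[12] = yxx$xxyxxxyxxxyxy  (last char: 'y')
  sorted[13] = yxxxyxxxyxyyxx$xx  (last char: 'x')
  sorted[14] = yxxxyxyyxx$xxyxxx  (last char: 'x')
  sorted[15] = yxyyxx$xxyxxxyxxx  (last char: 'x')
  sorted[16] = yyxx$xxyxxxyxxxyx  (last char: 'x')
Last column: xxyyy$xxxxxyyxxxx
Original string S is at sorted index 5

Answer: xxyyy$xxxxxyyxxxx
5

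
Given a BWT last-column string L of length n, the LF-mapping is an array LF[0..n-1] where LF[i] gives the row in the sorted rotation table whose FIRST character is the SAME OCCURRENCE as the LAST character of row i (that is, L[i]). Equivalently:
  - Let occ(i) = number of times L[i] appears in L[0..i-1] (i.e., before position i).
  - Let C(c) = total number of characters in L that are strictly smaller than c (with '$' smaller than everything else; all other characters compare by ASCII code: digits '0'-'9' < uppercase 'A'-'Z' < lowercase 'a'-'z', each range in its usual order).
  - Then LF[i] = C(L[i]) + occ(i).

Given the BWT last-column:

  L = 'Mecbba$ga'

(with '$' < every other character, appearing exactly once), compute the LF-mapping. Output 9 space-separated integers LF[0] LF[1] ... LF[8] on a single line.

Char counts: '$':1, 'M':1, 'a':2, 'b':2, 'c':1, 'e':1, 'g':1
C (first-col start): C('$')=0, C('M')=1, C('a')=2, C('b')=4, C('c')=6, C('e')=7, C('g')=8
L[0]='M': occ=0, LF[0]=C('M')+0=1+0=1
L[1]='e': occ=0, LF[1]=C('e')+0=7+0=7
L[2]='c': occ=0, LF[2]=C('c')+0=6+0=6
L[3]='b': occ=0, LF[3]=C('b')+0=4+0=4
L[4]='b': occ=1, LF[4]=C('b')+1=4+1=5
L[5]='a': occ=0, LF[5]=C('a')+0=2+0=2
L[6]='$': occ=0, LF[6]=C('$')+0=0+0=0
L[7]='g': occ=0, LF[7]=C('g')+0=8+0=8
L[8]='a': occ=1, LF[8]=C('a')+1=2+1=3

Answer: 1 7 6 4 5 2 0 8 3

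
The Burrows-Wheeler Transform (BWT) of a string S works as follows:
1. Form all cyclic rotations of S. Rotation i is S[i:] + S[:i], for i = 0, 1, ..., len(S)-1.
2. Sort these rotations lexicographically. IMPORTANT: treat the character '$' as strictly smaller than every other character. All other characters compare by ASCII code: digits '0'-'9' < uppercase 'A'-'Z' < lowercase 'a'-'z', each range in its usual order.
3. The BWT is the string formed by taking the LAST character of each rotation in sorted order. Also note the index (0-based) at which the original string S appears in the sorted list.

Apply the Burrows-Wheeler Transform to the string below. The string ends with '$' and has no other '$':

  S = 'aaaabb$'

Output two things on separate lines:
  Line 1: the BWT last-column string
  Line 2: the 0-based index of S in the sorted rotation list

Answer: b$aaaba
1

Derivation:
All 7 rotations (rotation i = S[i:]+S[:i]):
  rot[0] = aaaabb$
  rot[1] = aaabb$a
  rot[2] = aabb$aa
  rot[3] = abb$aaa
  rot[4] = bb$aaaa
  rot[5] = b$aaaab
  rot[6] = $aaaabb
Sorted (with $ < everything):
  sorted[0] = $aaaabb  (last char: 'b')
  sorted[1] = aaaabb$  (last char: '$')
  sorted[2] = aaabb$a  (last char: 'a')
  sorted[3] = aabb$aa  (last char: 'a')
  sorted[4] = abb$aaa  (last char: 'a')
  sorted[5] = b$aaaab  (last char: 'b')
  sorted[6] = bb$aaaa  (last char: 'a')
Last column: b$aaaba
Original string S is at sorted index 1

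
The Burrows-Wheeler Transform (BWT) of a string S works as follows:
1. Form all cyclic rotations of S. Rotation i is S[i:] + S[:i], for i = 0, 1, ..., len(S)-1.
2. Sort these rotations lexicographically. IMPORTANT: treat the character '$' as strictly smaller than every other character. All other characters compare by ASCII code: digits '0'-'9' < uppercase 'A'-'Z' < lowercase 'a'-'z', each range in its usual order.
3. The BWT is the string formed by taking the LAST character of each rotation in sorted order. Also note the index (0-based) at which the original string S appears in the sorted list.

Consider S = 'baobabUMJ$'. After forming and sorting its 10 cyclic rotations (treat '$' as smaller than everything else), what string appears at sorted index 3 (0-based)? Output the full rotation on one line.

All 10 rotations (rotation i = S[i:]+S[:i]):
  rot[0] = baobabUMJ$
  rot[1] = aobabUMJ$b
  rot[2] = obabUMJ$ba
  rot[3] = babUMJ$bao
  rot[4] = abUMJ$baob
  rot[5] = bUMJ$baoba
  rot[6] = UMJ$baobab
  rot[7] = MJ$baobabU
  rot[8] = J$baobabUM
  rot[9] = $baobabUMJ
Sorted (with $ < everything):
  sorted[0] = $baobabUMJ
  sorted[1] = J$baobabUM
  sorted[2] = MJ$baobabU
  sorted[3] = UMJ$baobab
  sorted[4] = abUMJ$baob
  sorted[5] = aobabUMJ$b
  sorted[6] = bUMJ$baoba
  sorted[7] = babUMJ$bao
  sorted[8] = baobabUMJ$
  sorted[9] = obabUMJ$ba
sorted[3] = UMJ$baobab

Answer: UMJ$baobab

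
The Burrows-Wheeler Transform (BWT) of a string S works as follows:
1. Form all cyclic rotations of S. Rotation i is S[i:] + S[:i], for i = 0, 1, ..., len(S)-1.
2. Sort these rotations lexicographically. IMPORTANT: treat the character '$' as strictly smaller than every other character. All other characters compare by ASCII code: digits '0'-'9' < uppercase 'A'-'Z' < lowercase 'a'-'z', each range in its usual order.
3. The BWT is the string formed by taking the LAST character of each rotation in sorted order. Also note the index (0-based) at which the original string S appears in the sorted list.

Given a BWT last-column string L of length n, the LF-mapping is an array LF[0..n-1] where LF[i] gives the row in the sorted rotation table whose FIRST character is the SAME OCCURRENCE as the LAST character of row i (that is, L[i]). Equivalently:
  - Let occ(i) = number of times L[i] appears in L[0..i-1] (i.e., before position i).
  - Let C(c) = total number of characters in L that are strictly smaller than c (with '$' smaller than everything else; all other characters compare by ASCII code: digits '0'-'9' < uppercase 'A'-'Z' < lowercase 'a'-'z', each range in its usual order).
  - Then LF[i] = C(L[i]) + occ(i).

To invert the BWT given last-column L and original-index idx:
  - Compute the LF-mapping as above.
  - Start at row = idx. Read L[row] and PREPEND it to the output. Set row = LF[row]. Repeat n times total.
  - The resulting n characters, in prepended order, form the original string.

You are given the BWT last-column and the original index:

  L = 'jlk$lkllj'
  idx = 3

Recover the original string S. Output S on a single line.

LF mapping: 1 5 3 0 6 4 7 8 2
Walk LF starting at row 3, prepending L[row]:
  step 1: row=3, L[3]='$', prepend. Next row=LF[3]=0
  step 2: row=0, L[0]='j', prepend. Next row=LF[0]=1
  step 3: row=1, L[1]='l', prepend. Next row=LF[1]=5
  step 4: row=5, L[5]='k', prepend. Next row=LF[5]=4
  step 5: row=4, L[4]='l', prepend. Next row=LF[4]=6
  step 6: row=6, L[6]='l', prepend. Next row=LF[6]=7
  step 7: row=7, L[7]='l', prepend. Next row=LF[7]=8
  step 8: row=8, L[8]='j', prepend. Next row=LF[8]=2
  step 9: row=2, L[2]='k', prepend. Next row=LF[2]=3
Reversed output: kjlllklj$

Answer: kjlllklj$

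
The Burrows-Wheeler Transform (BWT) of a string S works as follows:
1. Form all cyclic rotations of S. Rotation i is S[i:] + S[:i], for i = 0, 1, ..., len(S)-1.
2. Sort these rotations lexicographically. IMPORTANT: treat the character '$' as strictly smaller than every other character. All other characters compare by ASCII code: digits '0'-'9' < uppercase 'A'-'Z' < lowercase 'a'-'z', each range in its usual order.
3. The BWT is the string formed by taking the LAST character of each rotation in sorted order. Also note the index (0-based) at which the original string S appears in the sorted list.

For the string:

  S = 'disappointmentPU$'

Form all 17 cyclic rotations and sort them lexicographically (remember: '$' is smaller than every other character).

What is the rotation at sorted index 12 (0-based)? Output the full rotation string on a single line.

All 17 rotations (rotation i = S[i:]+S[:i]):
  rot[0] = disappointmentPU$
  rot[1] = isappointmentPU$d
  rot[2] = sappointmentPU$di
  rot[3] = appointmentPU$dis
  rot[4] = ppointmentPU$disa
  rot[5] = pointmentPU$disap
  rot[6] = ointmentPU$disapp
  rot[7] = intmentPU$disappo
  rot[8] = ntmentPU$disappoi
  rot[9] = tmentPU$disappoin
  rot[10] = mentPU$disappoint
  rot[11] = entPU$disappointm
  rot[12] = ntPU$disappointme
  rot[13] = tPU$disappointmen
  rot[14] = PU$disappointment
  rot[15] = U$disappointmentP
  rot[16] = $disappointmentPU
Sorted (with $ < everything):
  sorted[0] = $disappointmentPU
  sorted[1] = PU$disappointment
  sorted[2] = U$disappointmentP
  sorted[3] = appointmentPU$dis
  sorted[4] = disappointmentPU$
  sorted[5] = entPU$disappointm
  sorted[6] = intmentPU$disappo
  sorted[7] = isappointmentPU$d
  sorted[8] = mentPU$disappoint
  sorted[9] = ntPU$disappointme
  sorted[10] = ntmentPU$disappoi
  sorted[11] = ointmentPU$disapp
  sorted[12] = pointmentPU$disap
  sorted[13] = ppointmentPU$disa
  sorted[14] = sappointmentPU$di
  sorted[15] = tPU$disappointmen
  sorted[16] = tmentPU$disappoin
sorted[12] = pointmentPU$disap

Answer: pointmentPU$disap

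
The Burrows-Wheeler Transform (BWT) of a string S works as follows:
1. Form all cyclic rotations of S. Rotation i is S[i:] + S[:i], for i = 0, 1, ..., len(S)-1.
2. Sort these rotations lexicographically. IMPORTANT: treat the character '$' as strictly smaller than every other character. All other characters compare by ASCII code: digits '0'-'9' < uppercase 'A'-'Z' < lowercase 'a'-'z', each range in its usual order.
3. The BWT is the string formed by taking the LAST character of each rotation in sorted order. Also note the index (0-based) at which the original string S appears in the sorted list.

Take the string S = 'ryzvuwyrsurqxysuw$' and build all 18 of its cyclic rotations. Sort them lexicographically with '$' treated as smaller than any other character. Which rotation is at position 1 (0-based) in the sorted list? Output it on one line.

All 18 rotations (rotation i = S[i:]+S[:i]):
  rot[0] = ryzvuwyrsurqxysuw$
  rot[1] = yzvuwyrsurqxysuw$r
  rot[2] = zvuwyrsurqxysuw$ry
  rot[3] = vuwyrsurqxysuw$ryz
  rot[4] = uwyrsurqxysuw$ryzv
  rot[5] = wyrsurqxysuw$ryzvu
  rot[6] = yrsurqxysuw$ryzvuw
  rot[7] = rsurqxysuw$ryzvuwy
  rot[8] = surqxysuw$ryzvuwyr
  rot[9] = urqxysuw$ryzvuwyrs
  rot[10] = rqxysuw$ryzvuwyrsu
  rot[11] = qxysuw$ryzvuwyrsur
  rot[12] = xysuw$ryzvuwyrsurq
  rot[13] = ysuw$ryzvuwyrsurqx
  rot[14] = suw$ryzvuwyrsurqxy
  rot[15] = uw$ryzvuwyrsurqxys
  rot[16] = w$ryzvuwyrsurqxysu
  rot[17] = $ryzvuwyrsurqxysuw
Sorted (with $ < everything):
  sorted[0] = $ryzvuwyrsurqxysuw
  sorted[1] = qxysuw$ryzvuwyrsur
  sorted[2] = rqxysuw$ryzvuwyrsu
  sorted[3] = rsurqxysuw$ryzvuwy
  sorted[4] = ryzvuwyrsurqxysuw$
  sorted[5] = surqxysuw$ryzvuwyr
  sorted[6] = suw$ryzvuwyrsurqxy
  sorted[7] = urqxysuw$ryzvuwyrs
  sorted[8] = uw$ryzvuwyrsurqxys
  sorted[9] = uwyrsurqxysuw$ryzv
  sorted[10] = vuwyrsurqxysuw$ryz
  sorted[11] = w$ryzvuwyrsurqxysu
  sorted[12] = wyrsurqxysuw$ryzvu
  sorted[13] = xysuw$ryzvuwyrsurq
  sorted[14] = yrsurqxysuw$ryzvuw
  sorted[15] = ysuw$ryzvuwyrsurqx
  sorted[16] = yzvuwyrsurqxysuw$r
  sorted[17] = zvuwyrsurqxysuw$ry
sorted[1] = qxysuw$ryzvuwyrsur

Answer: qxysuw$ryzvuwyrsur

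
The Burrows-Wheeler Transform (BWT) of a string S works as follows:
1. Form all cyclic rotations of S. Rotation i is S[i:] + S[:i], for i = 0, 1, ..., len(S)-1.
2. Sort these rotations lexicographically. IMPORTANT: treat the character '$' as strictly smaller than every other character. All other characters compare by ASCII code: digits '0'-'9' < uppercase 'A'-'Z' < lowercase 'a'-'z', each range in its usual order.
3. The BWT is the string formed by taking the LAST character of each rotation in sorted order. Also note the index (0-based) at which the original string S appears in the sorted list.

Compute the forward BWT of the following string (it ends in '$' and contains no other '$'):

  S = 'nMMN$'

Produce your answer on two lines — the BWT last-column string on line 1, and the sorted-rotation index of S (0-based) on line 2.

All 5 rotations (rotation i = S[i:]+S[:i]):
  rot[0] = nMMN$
  rot[1] = MMN$n
  rot[2] = MN$nM
  rot[3] = N$nMM
  rot[4] = $nMMN
Sorted (with $ < everything):
  sorted[0] = $nMMN  (last char: 'N')
  sorted[1] = MMN$n  (last char: 'n')
  sorted[2] = MN$nM  (last char: 'M')
  sorted[3] = N$nMM  (last char: 'M')
  sorted[4] = nMMN$  (last char: '$')
Last column: NnMM$
Original string S is at sorted index 4

Answer: NnMM$
4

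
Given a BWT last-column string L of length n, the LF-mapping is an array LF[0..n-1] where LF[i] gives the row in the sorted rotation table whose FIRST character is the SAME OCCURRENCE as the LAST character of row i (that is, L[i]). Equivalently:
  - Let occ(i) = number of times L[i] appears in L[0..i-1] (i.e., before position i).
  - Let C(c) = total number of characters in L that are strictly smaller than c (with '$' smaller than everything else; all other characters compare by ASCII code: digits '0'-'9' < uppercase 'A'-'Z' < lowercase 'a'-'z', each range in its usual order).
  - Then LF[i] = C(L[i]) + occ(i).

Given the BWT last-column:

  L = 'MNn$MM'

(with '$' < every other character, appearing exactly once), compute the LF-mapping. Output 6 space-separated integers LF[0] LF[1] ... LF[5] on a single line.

Answer: 1 4 5 0 2 3

Derivation:
Char counts: '$':1, 'M':3, 'N':1, 'n':1
C (first-col start): C('$')=0, C('M')=1, C('N')=4, C('n')=5
L[0]='M': occ=0, LF[0]=C('M')+0=1+0=1
L[1]='N': occ=0, LF[1]=C('N')+0=4+0=4
L[2]='n': occ=0, LF[2]=C('n')+0=5+0=5
L[3]='$': occ=0, LF[3]=C('$')+0=0+0=0
L[4]='M': occ=1, LF[4]=C('M')+1=1+1=2
L[5]='M': occ=2, LF[5]=C('M')+2=1+2=3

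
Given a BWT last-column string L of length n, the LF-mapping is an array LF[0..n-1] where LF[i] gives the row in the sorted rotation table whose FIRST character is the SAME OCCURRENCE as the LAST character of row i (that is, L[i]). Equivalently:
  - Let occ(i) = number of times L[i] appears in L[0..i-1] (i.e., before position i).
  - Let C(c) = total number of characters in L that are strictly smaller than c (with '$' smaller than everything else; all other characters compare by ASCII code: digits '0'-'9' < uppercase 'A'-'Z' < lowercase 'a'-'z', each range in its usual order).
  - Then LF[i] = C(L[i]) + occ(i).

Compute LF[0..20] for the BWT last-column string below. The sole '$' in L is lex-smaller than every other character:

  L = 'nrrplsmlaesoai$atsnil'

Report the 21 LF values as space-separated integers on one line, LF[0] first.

Char counts: '$':1, 'a':3, 'e':1, 'i':2, 'l':3, 'm':1, 'n':2, 'o':1, 'p':1, 'r':2, 's':3, 't':1
C (first-col start): C('$')=0, C('a')=1, C('e')=4, C('i')=5, C('l')=7, C('m')=10, C('n')=11, C('o')=13, C('p')=14, C('r')=15, C('s')=17, C('t')=20
L[0]='n': occ=0, LF[0]=C('n')+0=11+0=11
L[1]='r': occ=0, LF[1]=C('r')+0=15+0=15
L[2]='r': occ=1, LF[2]=C('r')+1=15+1=16
L[3]='p': occ=0, LF[3]=C('p')+0=14+0=14
L[4]='l': occ=0, LF[4]=C('l')+0=7+0=7
L[5]='s': occ=0, LF[5]=C('s')+0=17+0=17
L[6]='m': occ=0, LF[6]=C('m')+0=10+0=10
L[7]='l': occ=1, LF[7]=C('l')+1=7+1=8
L[8]='a': occ=0, LF[8]=C('a')+0=1+0=1
L[9]='e': occ=0, LF[9]=C('e')+0=4+0=4
L[10]='s': occ=1, LF[10]=C('s')+1=17+1=18
L[11]='o': occ=0, LF[11]=C('o')+0=13+0=13
L[12]='a': occ=1, LF[12]=C('a')+1=1+1=2
L[13]='i': occ=0, LF[13]=C('i')+0=5+0=5
L[14]='$': occ=0, LF[14]=C('$')+0=0+0=0
L[15]='a': occ=2, LF[15]=C('a')+2=1+2=3
L[16]='t': occ=0, LF[16]=C('t')+0=20+0=20
L[17]='s': occ=2, LF[17]=C('s')+2=17+2=19
L[18]='n': occ=1, LF[18]=C('n')+1=11+1=12
L[19]='i': occ=1, LF[19]=C('i')+1=5+1=6
L[20]='l': occ=2, LF[20]=C('l')+2=7+2=9

Answer: 11 15 16 14 7 17 10 8 1 4 18 13 2 5 0 3 20 19 12 6 9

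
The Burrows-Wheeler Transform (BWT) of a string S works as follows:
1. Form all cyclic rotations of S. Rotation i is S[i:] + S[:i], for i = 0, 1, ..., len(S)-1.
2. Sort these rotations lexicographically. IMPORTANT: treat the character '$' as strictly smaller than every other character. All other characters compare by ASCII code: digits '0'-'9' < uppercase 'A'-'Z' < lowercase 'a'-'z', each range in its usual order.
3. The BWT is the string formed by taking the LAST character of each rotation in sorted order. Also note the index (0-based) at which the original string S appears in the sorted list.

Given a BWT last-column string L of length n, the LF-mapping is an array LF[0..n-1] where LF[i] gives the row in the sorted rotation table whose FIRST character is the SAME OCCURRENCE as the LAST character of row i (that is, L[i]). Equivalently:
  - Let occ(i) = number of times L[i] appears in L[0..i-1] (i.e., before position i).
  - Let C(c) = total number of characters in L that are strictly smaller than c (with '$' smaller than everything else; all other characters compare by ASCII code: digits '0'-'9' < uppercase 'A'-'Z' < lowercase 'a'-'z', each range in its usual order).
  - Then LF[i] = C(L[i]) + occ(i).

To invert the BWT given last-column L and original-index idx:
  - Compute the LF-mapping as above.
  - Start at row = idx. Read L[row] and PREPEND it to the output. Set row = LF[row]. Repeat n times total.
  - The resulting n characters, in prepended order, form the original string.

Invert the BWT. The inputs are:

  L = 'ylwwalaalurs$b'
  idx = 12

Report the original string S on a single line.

LF mapping: 13 5 11 12 1 6 2 3 7 10 8 9 0 4
Walk LF starting at row 12, prepending L[row]:
  step 1: row=12, L[12]='$', prepend. Next row=LF[12]=0
  step 2: row=0, L[0]='y', prepend. Next row=LF[0]=13
  step 3: row=13, L[13]='b', prepend. Next row=LF[13]=4
  step 4: row=4, L[4]='a', prepend. Next row=LF[4]=1
  step 5: row=1, L[1]='l', prepend. Next row=LF[1]=5
  step 6: row=5, L[5]='l', prepend. Next row=LF[5]=6
  step 7: row=6, L[6]='a', prepend. Next row=LF[6]=2
  step 8: row=2, L[2]='w', prepend. Next row=LF[2]=11
  step 9: row=11, L[11]='s', prepend. Next row=LF[11]=9
  step 10: row=9, L[9]='u', prepend. Next row=LF[9]=10
  step 11: row=10, L[10]='r', prepend. Next row=LF[10]=8
  step 12: row=8, L[8]='l', prepend. Next row=LF[8]=7
  step 13: row=7, L[7]='a', prepend. Next row=LF[7]=3
  step 14: row=3, L[3]='w', prepend. Next row=LF[3]=12
Reversed output: walruswallaby$

Answer: walruswallaby$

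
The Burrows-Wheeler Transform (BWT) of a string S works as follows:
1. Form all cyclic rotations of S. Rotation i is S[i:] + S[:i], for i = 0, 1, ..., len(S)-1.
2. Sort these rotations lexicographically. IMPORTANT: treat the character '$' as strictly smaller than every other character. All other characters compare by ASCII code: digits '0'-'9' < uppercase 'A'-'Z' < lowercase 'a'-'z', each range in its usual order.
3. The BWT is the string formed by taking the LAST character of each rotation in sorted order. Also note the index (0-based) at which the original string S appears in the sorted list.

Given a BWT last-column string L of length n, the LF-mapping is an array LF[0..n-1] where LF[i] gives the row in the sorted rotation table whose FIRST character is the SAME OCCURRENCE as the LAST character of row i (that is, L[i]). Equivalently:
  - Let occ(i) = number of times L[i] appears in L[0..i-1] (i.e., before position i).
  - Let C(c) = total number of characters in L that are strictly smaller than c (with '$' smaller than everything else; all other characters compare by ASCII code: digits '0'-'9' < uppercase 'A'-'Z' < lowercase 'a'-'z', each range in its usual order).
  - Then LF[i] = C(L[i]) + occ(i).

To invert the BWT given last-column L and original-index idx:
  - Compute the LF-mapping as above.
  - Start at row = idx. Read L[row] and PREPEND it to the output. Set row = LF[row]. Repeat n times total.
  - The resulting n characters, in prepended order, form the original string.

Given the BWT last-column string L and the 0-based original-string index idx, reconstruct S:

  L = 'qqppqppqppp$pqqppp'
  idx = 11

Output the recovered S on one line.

Answer: pqqpppqppqqpppppq$

Derivation:
LF mapping: 12 13 1 2 14 3 4 15 5 6 7 0 8 16 17 9 10 11
Walk LF starting at row 11, prepending L[row]:
  step 1: row=11, L[11]='$', prepend. Next row=LF[11]=0
  step 2: row=0, L[0]='q', prepend. Next row=LF[0]=12
  step 3: row=12, L[12]='p', prepend. Next row=LF[12]=8
  step 4: row=8, L[8]='p', prepend. Next row=LF[8]=5
  step 5: row=5, L[5]='p', prepend. Next row=LF[5]=3
  step 6: row=3, L[3]='p', prepend. Next row=LF[3]=2
  step 7: row=2, L[2]='p', prepend. Next row=LF[2]=1
  step 8: row=1, L[1]='q', prepend. Next row=LF[1]=13
  step 9: row=13, L[13]='q', prepend. Next row=LF[13]=16
  step 10: row=16, L[16]='p', prepend. Next row=LF[16]=10
  step 11: row=10, L[10]='p', prepend. Next row=LF[10]=7
  step 12: row=7, L[7]='q', prepend. Next row=LF[7]=15
  step 13: row=15, L[15]='p', prepend. Next row=LF[15]=9
  step 14: row=9, L[9]='p', prepend. Next row=LF[9]=6
  step 15: row=6, L[6]='p', prepend. Next row=LF[6]=4
  step 16: row=4, L[4]='q', prepend. Next row=LF[4]=14
  step 17: row=14, L[14]='q', prepend. Next row=LF[14]=17
  step 18: row=17, L[17]='p', prepend. Next row=LF[17]=11
Reversed output: pqqpppqppqqpppppq$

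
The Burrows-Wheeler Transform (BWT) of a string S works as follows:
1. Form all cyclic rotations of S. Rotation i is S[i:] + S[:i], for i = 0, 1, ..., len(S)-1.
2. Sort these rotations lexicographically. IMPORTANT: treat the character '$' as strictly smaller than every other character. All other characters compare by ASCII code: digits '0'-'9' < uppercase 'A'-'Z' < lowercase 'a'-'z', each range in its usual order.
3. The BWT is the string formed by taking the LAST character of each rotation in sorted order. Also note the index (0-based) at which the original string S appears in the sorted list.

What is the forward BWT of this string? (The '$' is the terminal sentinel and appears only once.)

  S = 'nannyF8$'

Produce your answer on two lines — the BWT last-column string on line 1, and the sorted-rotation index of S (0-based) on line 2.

Answer: 8Fyn$ann
4

Derivation:
All 8 rotations (rotation i = S[i:]+S[:i]):
  rot[0] = nannyF8$
  rot[1] = annyF8$n
  rot[2] = nnyF8$na
  rot[3] = nyF8$nan
  rot[4] = yF8$nann
  rot[5] = F8$nanny
  rot[6] = 8$nannyF
  rot[7] = $nannyF8
Sorted (with $ < everything):
  sorted[0] = $nannyF8  (last char: '8')
  sorted[1] = 8$nannyF  (last char: 'F')
  sorted[2] = F8$nanny  (last char: 'y')
  sorted[3] = annyF8$n  (last char: 'n')
  sorted[4] = nannyF8$  (last char: '$')
  sorted[5] = nnyF8$na  (last char: 'a')
  sorted[6] = nyF8$nan  (last char: 'n')
  sorted[7] = yF8$nann  (last char: 'n')
Last column: 8Fyn$ann
Original string S is at sorted index 4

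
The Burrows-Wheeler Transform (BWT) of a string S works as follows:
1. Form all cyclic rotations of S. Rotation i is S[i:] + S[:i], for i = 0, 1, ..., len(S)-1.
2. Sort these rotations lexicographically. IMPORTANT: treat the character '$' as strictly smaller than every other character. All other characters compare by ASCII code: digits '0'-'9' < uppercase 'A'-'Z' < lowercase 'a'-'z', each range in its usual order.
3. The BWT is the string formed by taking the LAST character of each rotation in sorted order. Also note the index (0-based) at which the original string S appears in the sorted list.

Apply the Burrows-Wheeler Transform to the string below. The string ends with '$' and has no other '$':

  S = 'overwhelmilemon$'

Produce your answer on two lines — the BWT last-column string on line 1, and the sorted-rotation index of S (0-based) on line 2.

All 16 rotations (rotation i = S[i:]+S[:i]):
  rot[0] = overwhelmilemon$
  rot[1] = verwhelmilemon$o
  rot[2] = erwhelmilemon$ov
  rot[3] = rwhelmilemon$ove
  rot[4] = whelmilemon$over
  rot[5] = helmilemon$overw
  rot[6] = elmilemon$overwh
  rot[7] = lmilemon$overwhe
  rot[8] = milemon$overwhel
  rot[9] = ilemon$overwhelm
  rot[10] = lemon$overwhelmi
  rot[11] = emon$overwhelmil
  rot[12] = mon$overwhelmile
  rot[13] = on$overwhelmilem
  rot[14] = n$overwhelmilemo
  rot[15] = $overwhelmilemon
Sorted (with $ < everything):
  sorted[0] = $overwhelmilemon  (last char: 'n')
  sorted[1] = elmilemon$overwh  (last char: 'h')
  sorted[2] = emon$overwhelmil  (last char: 'l')
  sorted[3] = erwhelmilemon$ov  (last char: 'v')
  sorted[4] = helmilemon$overw  (last char: 'w')
  sorted[5] = ilemon$overwhelm  (last char: 'm')
  sorted[6] = lemon$overwhelmi  (last char: 'i')
  sorted[7] = lmilemon$overwhe  (last char: 'e')
  sorted[8] = milemon$overwhel  (last char: 'l')
  sorted[9] = mon$overwhelmile  (last char: 'e')
  sorted[10] = n$overwhelmilemo  (last char: 'o')
  sorted[11] = on$overwhelmilem  (last char: 'm')
  sorted[12] = overwhelmilemon$  (last char: '$')
  sorted[13] = rwhelmilemon$ove  (last char: 'e')
  sorted[14] = verwhelmilemon$o  (last char: 'o')
  sorted[15] = whelmilemon$over  (last char: 'r')
Last column: nhlvwmieleom$eor
Original string S is at sorted index 12

Answer: nhlvwmieleom$eor
12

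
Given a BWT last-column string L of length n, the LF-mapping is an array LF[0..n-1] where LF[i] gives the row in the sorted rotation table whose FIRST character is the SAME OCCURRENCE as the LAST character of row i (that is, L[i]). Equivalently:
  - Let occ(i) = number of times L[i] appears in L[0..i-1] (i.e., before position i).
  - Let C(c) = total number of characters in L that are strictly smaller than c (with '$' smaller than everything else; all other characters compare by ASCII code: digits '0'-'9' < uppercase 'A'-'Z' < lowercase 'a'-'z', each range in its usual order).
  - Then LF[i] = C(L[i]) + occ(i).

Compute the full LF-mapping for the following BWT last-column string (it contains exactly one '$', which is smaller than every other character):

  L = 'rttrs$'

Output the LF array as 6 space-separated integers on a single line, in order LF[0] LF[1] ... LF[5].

Answer: 1 4 5 2 3 0

Derivation:
Char counts: '$':1, 'r':2, 's':1, 't':2
C (first-col start): C('$')=0, C('r')=1, C('s')=3, C('t')=4
L[0]='r': occ=0, LF[0]=C('r')+0=1+0=1
L[1]='t': occ=0, LF[1]=C('t')+0=4+0=4
L[2]='t': occ=1, LF[2]=C('t')+1=4+1=5
L[3]='r': occ=1, LF[3]=C('r')+1=1+1=2
L[4]='s': occ=0, LF[4]=C('s')+0=3+0=3
L[5]='$': occ=0, LF[5]=C('$')+0=0+0=0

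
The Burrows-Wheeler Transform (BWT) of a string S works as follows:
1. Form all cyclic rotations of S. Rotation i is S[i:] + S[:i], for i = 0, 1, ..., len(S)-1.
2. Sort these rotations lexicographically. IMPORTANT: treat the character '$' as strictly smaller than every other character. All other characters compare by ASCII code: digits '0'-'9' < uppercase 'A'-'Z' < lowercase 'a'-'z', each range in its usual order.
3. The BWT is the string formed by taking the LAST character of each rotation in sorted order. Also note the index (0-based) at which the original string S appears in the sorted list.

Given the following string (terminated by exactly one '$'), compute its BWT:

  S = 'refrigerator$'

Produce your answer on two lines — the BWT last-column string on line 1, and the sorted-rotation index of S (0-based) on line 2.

Answer: rrrgeirtoe$fa
10

Derivation:
All 13 rotations (rotation i = S[i:]+S[:i]):
  rot[0] = refrigerator$
  rot[1] = efrigerator$r
  rot[2] = frigerator$re
  rot[3] = rigerator$ref
  rot[4] = igerator$refr
  rot[5] = gerator$refri
  rot[6] = erator$refrig
  rot[7] = rator$refrige
  rot[8] = ator$refriger
  rot[9] = tor$refrigera
  rot[10] = or$refrigerat
  rot[11] = r$refrigerato
  rot[12] = $refrigerator
Sorted (with $ < everything):
  sorted[0] = $refrigerator  (last char: 'r')
  sorted[1] = ator$refriger  (last char: 'r')
  sorted[2] = efrigerator$r  (last char: 'r')
  sorted[3] = erator$refrig  (last char: 'g')
  sorted[4] = frigerator$re  (last char: 'e')
  sorted[5] = gerator$refri  (last char: 'i')
  sorted[6] = igerator$refr  (last char: 'r')
  sorted[7] = or$refrigerat  (last char: 't')
  sorted[8] = r$refrigerato  (last char: 'o')
  sorted[9] = rator$refrige  (last char: 'e')
  sorted[10] = refrigerator$  (last char: '$')
  sorted[11] = rigerator$ref  (last char: 'f')
  sorted[12] = tor$refrigera  (last char: 'a')
Last column: rrrgeirtoe$fa
Original string S is at sorted index 10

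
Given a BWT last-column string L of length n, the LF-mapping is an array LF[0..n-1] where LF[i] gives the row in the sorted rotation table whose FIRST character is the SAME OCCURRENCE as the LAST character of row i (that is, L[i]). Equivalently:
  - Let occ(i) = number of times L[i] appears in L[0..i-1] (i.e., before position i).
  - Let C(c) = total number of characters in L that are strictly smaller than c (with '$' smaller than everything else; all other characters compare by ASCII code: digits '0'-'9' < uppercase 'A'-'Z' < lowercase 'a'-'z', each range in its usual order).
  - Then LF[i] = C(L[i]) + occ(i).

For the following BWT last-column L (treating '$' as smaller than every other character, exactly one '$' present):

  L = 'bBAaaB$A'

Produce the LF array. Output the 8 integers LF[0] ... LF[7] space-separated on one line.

Char counts: '$':1, 'A':2, 'B':2, 'a':2, 'b':1
C (first-col start): C('$')=0, C('A')=1, C('B')=3, C('a')=5, C('b')=7
L[0]='b': occ=0, LF[0]=C('b')+0=7+0=7
L[1]='B': occ=0, LF[1]=C('B')+0=3+0=3
L[2]='A': occ=0, LF[2]=C('A')+0=1+0=1
L[3]='a': occ=0, LF[3]=C('a')+0=5+0=5
L[4]='a': occ=1, LF[4]=C('a')+1=5+1=6
L[5]='B': occ=1, LF[5]=C('B')+1=3+1=4
L[6]='$': occ=0, LF[6]=C('$')+0=0+0=0
L[7]='A': occ=1, LF[7]=C('A')+1=1+1=2

Answer: 7 3 1 5 6 4 0 2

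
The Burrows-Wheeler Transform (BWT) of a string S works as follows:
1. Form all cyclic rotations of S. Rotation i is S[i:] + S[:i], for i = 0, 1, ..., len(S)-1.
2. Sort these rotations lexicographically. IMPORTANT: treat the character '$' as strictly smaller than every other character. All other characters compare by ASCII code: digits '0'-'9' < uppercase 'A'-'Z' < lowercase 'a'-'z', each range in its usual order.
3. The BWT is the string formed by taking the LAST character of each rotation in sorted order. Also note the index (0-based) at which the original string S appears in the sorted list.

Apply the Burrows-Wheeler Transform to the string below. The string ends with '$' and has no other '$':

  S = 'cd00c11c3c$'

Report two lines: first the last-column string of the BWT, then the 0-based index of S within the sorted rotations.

Answer: cd0c1c301$c
9

Derivation:
All 11 rotations (rotation i = S[i:]+S[:i]):
  rot[0] = cd00c11c3c$
  rot[1] = d00c11c3c$c
  rot[2] = 00c11c3c$cd
  rot[3] = 0c11c3c$cd0
  rot[4] = c11c3c$cd00
  rot[5] = 11c3c$cd00c
  rot[6] = 1c3c$cd00c1
  rot[7] = c3c$cd00c11
  rot[8] = 3c$cd00c11c
  rot[9] = c$cd00c11c3
  rot[10] = $cd00c11c3c
Sorted (with $ < everything):
  sorted[0] = $cd00c11c3c  (last char: 'c')
  sorted[1] = 00c11c3c$cd  (last char: 'd')
  sorted[2] = 0c11c3c$cd0  (last char: '0')
  sorted[3] = 11c3c$cd00c  (last char: 'c')
  sorted[4] = 1c3c$cd00c1  (last char: '1')
  sorted[5] = 3c$cd00c11c  (last char: 'c')
  sorted[6] = c$cd00c11c3  (last char: '3')
  sorted[7] = c11c3c$cd00  (last char: '0')
  sorted[8] = c3c$cd00c11  (last char: '1')
  sorted[9] = cd00c11c3c$  (last char: '$')
  sorted[10] = d00c11c3c$c  (last char: 'c')
Last column: cd0c1c301$c
Original string S is at sorted index 9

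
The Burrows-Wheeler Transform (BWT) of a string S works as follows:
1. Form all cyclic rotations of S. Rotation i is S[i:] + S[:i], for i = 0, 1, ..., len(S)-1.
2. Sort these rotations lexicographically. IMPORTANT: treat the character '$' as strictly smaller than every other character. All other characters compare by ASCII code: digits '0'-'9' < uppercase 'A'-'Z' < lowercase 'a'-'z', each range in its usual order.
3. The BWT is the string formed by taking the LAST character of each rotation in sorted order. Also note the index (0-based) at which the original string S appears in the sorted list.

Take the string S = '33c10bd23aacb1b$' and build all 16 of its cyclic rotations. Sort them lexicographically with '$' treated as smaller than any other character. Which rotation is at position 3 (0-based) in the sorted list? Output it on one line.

Answer: 1b$33c10bd23aacb

Derivation:
All 16 rotations (rotation i = S[i:]+S[:i]):
  rot[0] = 33c10bd23aacb1b$
  rot[1] = 3c10bd23aacb1b$3
  rot[2] = c10bd23aacb1b$33
  rot[3] = 10bd23aacb1b$33c
  rot[4] = 0bd23aacb1b$33c1
  rot[5] = bd23aacb1b$33c10
  rot[6] = d23aacb1b$33c10b
  rot[7] = 23aacb1b$33c10bd
  rot[8] = 3aacb1b$33c10bd2
  rot[9] = aacb1b$33c10bd23
  rot[10] = acb1b$33c10bd23a
  rot[11] = cb1b$33c10bd23aa
  rot[12] = b1b$33c10bd23aac
  rot[13] = 1b$33c10bd23aacb
  rot[14] = b$33c10bd23aacb1
  rot[15] = $33c10bd23aacb1b
Sorted (with $ < everything):
  sorted[0] = $33c10bd23aacb1b
  sorted[1] = 0bd23aacb1b$33c1
  sorted[2] = 10bd23aacb1b$33c
  sorted[3] = 1b$33c10bd23aacb
  sorted[4] = 23aacb1b$33c10bd
  sorted[5] = 33c10bd23aacb1b$
  sorted[6] = 3aacb1b$33c10bd2
  sorted[7] = 3c10bd23aacb1b$3
  sorted[8] = aacb1b$33c10bd23
  sorted[9] = acb1b$33c10bd23a
  sorted[10] = b$33c10bd23aacb1
  sorted[11] = b1b$33c10bd23aac
  sorted[12] = bd23aacb1b$33c10
  sorted[13] = c10bd23aacb1b$33
  sorted[14] = cb1b$33c10bd23aa
  sorted[15] = d23aacb1b$33c10b
sorted[3] = 1b$33c10bd23aacb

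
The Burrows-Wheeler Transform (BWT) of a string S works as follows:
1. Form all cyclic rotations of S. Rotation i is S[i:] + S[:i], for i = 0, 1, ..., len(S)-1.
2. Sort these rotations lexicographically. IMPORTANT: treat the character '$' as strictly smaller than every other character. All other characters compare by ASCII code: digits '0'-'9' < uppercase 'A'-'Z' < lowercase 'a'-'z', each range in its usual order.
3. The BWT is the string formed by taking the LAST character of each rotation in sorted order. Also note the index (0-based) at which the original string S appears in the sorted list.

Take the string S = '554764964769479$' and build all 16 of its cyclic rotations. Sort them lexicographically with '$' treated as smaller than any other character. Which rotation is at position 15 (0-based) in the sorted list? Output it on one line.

All 16 rotations (rotation i = S[i:]+S[:i]):
  rot[0] = 554764964769479$
  rot[1] = 54764964769479$5
  rot[2] = 4764964769479$55
  rot[3] = 764964769479$554
  rot[4] = 64964769479$5547
  rot[5] = 4964769479$55476
  rot[6] = 964769479$554764
  rot[7] = 64769479$5547649
  rot[8] = 4769479$55476496
  rot[9] = 769479$554764964
  rot[10] = 69479$5547649647
  rot[11] = 9479$55476496476
  rot[12] = 479$554764964769
  rot[13] = 79$5547649647694
  rot[14] = 9$55476496476947
  rot[15] = $554764964769479
Sorted (with $ < everything):
  sorted[0] = $554764964769479
  sorted[1] = 4764964769479$55
  sorted[2] = 4769479$55476496
  sorted[3] = 479$554764964769
  sorted[4] = 4964769479$55476
  sorted[5] = 54764964769479$5
  sorted[6] = 554764964769479$
  sorted[7] = 64769479$5547649
  sorted[8] = 64964769479$5547
  sorted[9] = 69479$5547649647
  sorted[10] = 764964769479$554
  sorted[11] = 769479$554764964
  sorted[12] = 79$5547649647694
  sorted[13] = 9$55476496476947
  sorted[14] = 9479$55476496476
  sorted[15] = 964769479$554764
sorted[15] = 964769479$554764

Answer: 964769479$554764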